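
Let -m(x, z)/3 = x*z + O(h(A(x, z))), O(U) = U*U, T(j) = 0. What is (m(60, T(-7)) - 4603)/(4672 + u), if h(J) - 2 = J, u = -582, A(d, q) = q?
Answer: -923/818 ≈ -1.1284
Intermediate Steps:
h(J) = 2 + J
O(U) = U²
m(x, z) = -3*(2 + z)² - 3*x*z (m(x, z) = -3*(x*z + (2 + z)²) = -3*((2 + z)² + x*z) = -3*(2 + z)² - 3*x*z)
(m(60, T(-7)) - 4603)/(4672 + u) = ((-3*(2 + 0)² - 3*60*0) - 4603)/(4672 - 582) = ((-3*2² + 0) - 4603)/4090 = ((-3*4 + 0) - 4603)*(1/4090) = ((-12 + 0) - 4603)*(1/4090) = (-12 - 4603)*(1/4090) = -4615*1/4090 = -923/818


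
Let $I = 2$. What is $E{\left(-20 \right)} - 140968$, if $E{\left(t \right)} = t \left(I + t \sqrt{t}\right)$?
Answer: $-141008 + 800 i \sqrt{5} \approx -1.4101 \cdot 10^{5} + 1788.9 i$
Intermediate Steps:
$E{\left(t \right)} = t \left(2 + t^{\frac{3}{2}}\right)$ ($E{\left(t \right)} = t \left(2 + t \sqrt{t}\right) = t \left(2 + t^{\frac{3}{2}}\right)$)
$E{\left(-20 \right)} - 140968 = \left(\left(-20\right)^{\frac{5}{2}} + 2 \left(-20\right)\right) - 140968 = \left(800 i \sqrt{5} - 40\right) - 140968 = \left(-40 + 800 i \sqrt{5}\right) - 140968 = -141008 + 800 i \sqrt{5}$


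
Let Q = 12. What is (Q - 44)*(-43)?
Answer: 1376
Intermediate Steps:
(Q - 44)*(-43) = (12 - 44)*(-43) = -32*(-43) = 1376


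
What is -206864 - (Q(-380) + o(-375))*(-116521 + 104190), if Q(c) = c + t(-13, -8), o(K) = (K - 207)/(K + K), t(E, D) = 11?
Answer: -593429268/125 ≈ -4.7474e+6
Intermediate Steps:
o(K) = (-207 + K)/(2*K) (o(K) = (-207 + K)/((2*K)) = (-207 + K)*(1/(2*K)) = (-207 + K)/(2*K))
Q(c) = 11 + c (Q(c) = c + 11 = 11 + c)
-206864 - (Q(-380) + o(-375))*(-116521 + 104190) = -206864 - ((11 - 380) + (½)*(-207 - 375)/(-375))*(-116521 + 104190) = -206864 - (-369 + (½)*(-1/375)*(-582))*(-12331) = -206864 - (-369 + 97/125)*(-12331) = -206864 - (-46028)*(-12331)/125 = -206864 - 1*567571268/125 = -206864 - 567571268/125 = -593429268/125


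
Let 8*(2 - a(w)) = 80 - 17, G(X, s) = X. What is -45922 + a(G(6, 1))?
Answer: -367423/8 ≈ -45928.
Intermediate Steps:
a(w) = -47/8 (a(w) = 2 - (80 - 17)/8 = 2 - ⅛*63 = 2 - 63/8 = -47/8)
-45922 + a(G(6, 1)) = -45922 - 47/8 = -367423/8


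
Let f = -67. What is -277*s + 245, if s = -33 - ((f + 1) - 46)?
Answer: -21638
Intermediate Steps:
s = 79 (s = -33 - ((-67 + 1) - 46) = -33 - (-66 - 46) = -33 - 1*(-112) = -33 + 112 = 79)
-277*s + 245 = -277*79 + 245 = -21883 + 245 = -21638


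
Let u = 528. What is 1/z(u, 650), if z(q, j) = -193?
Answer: -1/193 ≈ -0.0051813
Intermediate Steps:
1/z(u, 650) = 1/(-193) = -1/193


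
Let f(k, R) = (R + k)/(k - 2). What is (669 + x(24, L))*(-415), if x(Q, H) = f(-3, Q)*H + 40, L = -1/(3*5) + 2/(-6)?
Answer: -1474661/5 ≈ -2.9493e+5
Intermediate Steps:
f(k, R) = (R + k)/(-2 + k)
L = -2/5 (L = -1/15 + 2*(-1/6) = -1*1/15 - 1/3 = -1/15 - 1/3 = -2/5 ≈ -0.40000)
x(Q, H) = 40 + H*(3/5 - Q/5) (x(Q, H) = ((Q - 3)/(-2 - 3))*H + 40 = ((-3 + Q)/(-5))*H + 40 = (-(-3 + Q)/5)*H + 40 = (3/5 - Q/5)*H + 40 = H*(3/5 - Q/5) + 40 = 40 + H*(3/5 - Q/5))
(669 + x(24, L))*(-415) = (669 + (40 - 1/5*(-2/5)*(-3 + 24)))*(-415) = (669 + (40 - 1/5*(-2/5)*21))*(-415) = (669 + (40 + 42/25))*(-415) = (669 + 1042/25)*(-415) = (17767/25)*(-415) = -1474661/5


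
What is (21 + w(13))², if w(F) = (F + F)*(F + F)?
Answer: 485809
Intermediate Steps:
w(F) = 4*F² (w(F) = (2*F)*(2*F) = 4*F²)
(21 + w(13))² = (21 + 4*13²)² = (21 + 4*169)² = (21 + 676)² = 697² = 485809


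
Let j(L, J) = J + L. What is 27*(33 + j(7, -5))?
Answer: 945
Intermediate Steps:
27*(33 + j(7, -5)) = 27*(33 + (-5 + 7)) = 27*(33 + 2) = 27*35 = 945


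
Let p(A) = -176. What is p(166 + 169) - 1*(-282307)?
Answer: 282131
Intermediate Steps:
p(166 + 169) - 1*(-282307) = -176 - 1*(-282307) = -176 + 282307 = 282131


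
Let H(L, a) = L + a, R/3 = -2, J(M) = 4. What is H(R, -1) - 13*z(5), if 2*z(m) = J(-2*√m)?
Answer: -33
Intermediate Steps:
z(m) = 2 (z(m) = (½)*4 = 2)
R = -6 (R = 3*(-2) = -6)
H(R, -1) - 13*z(5) = (-6 - 1) - 13*2 = -7 - 26 = -33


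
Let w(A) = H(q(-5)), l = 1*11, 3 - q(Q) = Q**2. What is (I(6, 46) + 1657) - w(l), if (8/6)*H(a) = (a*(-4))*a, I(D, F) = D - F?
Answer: 3069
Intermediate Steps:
q(Q) = 3 - Q**2
l = 11
H(a) = -3*a**2 (H(a) = 3*((a*(-4))*a)/4 = 3*((-4*a)*a)/4 = 3*(-4*a**2)/4 = -3*a**2)
w(A) = -1452 (w(A) = -3*(3 - 1*(-5)**2)**2 = -3*(3 - 1*25)**2 = -3*(3 - 25)**2 = -3*(-22)**2 = -3*484 = -1452)
(I(6, 46) + 1657) - w(l) = ((6 - 1*46) + 1657) - 1*(-1452) = ((6 - 46) + 1657) + 1452 = (-40 + 1657) + 1452 = 1617 + 1452 = 3069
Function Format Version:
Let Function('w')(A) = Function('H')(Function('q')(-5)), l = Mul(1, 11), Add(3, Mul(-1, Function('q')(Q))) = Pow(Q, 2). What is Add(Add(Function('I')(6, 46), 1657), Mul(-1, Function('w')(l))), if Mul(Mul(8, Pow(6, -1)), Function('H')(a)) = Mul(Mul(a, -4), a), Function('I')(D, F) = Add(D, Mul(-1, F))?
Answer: 3069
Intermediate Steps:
Function('q')(Q) = Add(3, Mul(-1, Pow(Q, 2)))
l = 11
Function('H')(a) = Mul(-3, Pow(a, 2)) (Function('H')(a) = Mul(Rational(3, 4), Mul(Mul(a, -4), a)) = Mul(Rational(3, 4), Mul(Mul(-4, a), a)) = Mul(Rational(3, 4), Mul(-4, Pow(a, 2))) = Mul(-3, Pow(a, 2)))
Function('w')(A) = -1452 (Function('w')(A) = Mul(-3, Pow(Add(3, Mul(-1, Pow(-5, 2))), 2)) = Mul(-3, Pow(Add(3, Mul(-1, 25)), 2)) = Mul(-3, Pow(Add(3, -25), 2)) = Mul(-3, Pow(-22, 2)) = Mul(-3, 484) = -1452)
Add(Add(Function('I')(6, 46), 1657), Mul(-1, Function('w')(l))) = Add(Add(Add(6, Mul(-1, 46)), 1657), Mul(-1, -1452)) = Add(Add(Add(6, -46), 1657), 1452) = Add(Add(-40, 1657), 1452) = Add(1617, 1452) = 3069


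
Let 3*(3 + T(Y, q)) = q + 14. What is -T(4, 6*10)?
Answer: -65/3 ≈ -21.667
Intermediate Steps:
T(Y, q) = 5/3 + q/3 (T(Y, q) = -3 + (q + 14)/3 = -3 + (14 + q)/3 = -3 + (14/3 + q/3) = 5/3 + q/3)
-T(4, 6*10) = -(5/3 + (6*10)/3) = -(5/3 + (1/3)*60) = -(5/3 + 20) = -1*65/3 = -65/3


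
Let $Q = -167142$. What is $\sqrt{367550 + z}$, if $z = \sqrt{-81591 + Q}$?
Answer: $\sqrt{367550 + 3 i \sqrt{27637}} \approx 606.26 + 0.411 i$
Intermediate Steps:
$z = 3 i \sqrt{27637}$ ($z = \sqrt{-81591 - 167142} = \sqrt{-248733} = 3 i \sqrt{27637} \approx 498.73 i$)
$\sqrt{367550 + z} = \sqrt{367550 + 3 i \sqrt{27637}}$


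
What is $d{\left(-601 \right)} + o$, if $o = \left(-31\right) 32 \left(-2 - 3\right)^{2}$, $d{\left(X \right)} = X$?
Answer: $-25401$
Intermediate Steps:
$o = -24800$ ($o = - 992 \left(-5\right)^{2} = \left(-992\right) 25 = -24800$)
$d{\left(-601 \right)} + o = -601 - 24800 = -25401$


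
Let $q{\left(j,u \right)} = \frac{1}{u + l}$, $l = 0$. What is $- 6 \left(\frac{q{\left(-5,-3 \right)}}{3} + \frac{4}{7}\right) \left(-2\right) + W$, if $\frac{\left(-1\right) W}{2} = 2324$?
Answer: $- \frac{97492}{21} \approx -4642.5$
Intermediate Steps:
$W = -4648$ ($W = \left(-2\right) 2324 = -4648$)
$q{\left(j,u \right)} = \frac{1}{u}$ ($q{\left(j,u \right)} = \frac{1}{u + 0} = \frac{1}{u}$)
$- 6 \left(\frac{q{\left(-5,-3 \right)}}{3} + \frac{4}{7}\right) \left(-2\right) + W = - 6 \left(\frac{1}{\left(-3\right) 3} + \frac{4}{7}\right) \left(-2\right) - 4648 = - 6 \left(\left(- \frac{1}{3}\right) \frac{1}{3} + 4 \cdot \frac{1}{7}\right) \left(-2\right) - 4648 = - 6 \left(- \frac{1}{9} + \frac{4}{7}\right) \left(-2\right) - 4648 = \left(-6\right) \frac{29}{63} \left(-2\right) - 4648 = \left(- \frac{58}{21}\right) \left(-2\right) - 4648 = \frac{116}{21} - 4648 = - \frac{97492}{21}$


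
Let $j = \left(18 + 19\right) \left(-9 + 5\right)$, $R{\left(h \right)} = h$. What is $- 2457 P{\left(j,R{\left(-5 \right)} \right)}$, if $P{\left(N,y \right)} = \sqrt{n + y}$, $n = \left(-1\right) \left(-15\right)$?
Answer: $- 2457 \sqrt{10} \approx -7769.7$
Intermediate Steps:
$n = 15$
$j = -148$ ($j = 37 \left(-4\right) = -148$)
$P{\left(N,y \right)} = \sqrt{15 + y}$
$- 2457 P{\left(j,R{\left(-5 \right)} \right)} = - 2457 \sqrt{15 - 5} = - 2457 \sqrt{10}$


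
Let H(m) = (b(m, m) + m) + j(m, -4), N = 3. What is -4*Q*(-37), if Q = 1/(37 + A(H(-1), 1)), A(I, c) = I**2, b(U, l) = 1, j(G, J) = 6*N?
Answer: 148/361 ≈ 0.40997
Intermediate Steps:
j(G, J) = 18 (j(G, J) = 6*3 = 18)
H(m) = 19 + m (H(m) = (1 + m) + 18 = 19 + m)
Q = 1/361 (Q = 1/(37 + (19 - 1)**2) = 1/(37 + 18**2) = 1/(37 + 324) = 1/361 ≈ 0.0027701)
-4*Q*(-37) = -4*1/361*(-37) = -4/361*(-37) = 148/361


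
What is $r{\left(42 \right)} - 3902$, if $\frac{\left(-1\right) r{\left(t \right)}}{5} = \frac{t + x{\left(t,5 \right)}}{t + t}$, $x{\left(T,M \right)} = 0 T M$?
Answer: $- \frac{7809}{2} \approx -3904.5$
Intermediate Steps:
$x{\left(T,M \right)} = 0$ ($x{\left(T,M \right)} = 0 M = 0$)
$r{\left(t \right)} = - \frac{5}{2}$ ($r{\left(t \right)} = - 5 \frac{t + 0}{t + t} = - 5 \frac{t}{2 t} = - 5 t \frac{1}{2 t} = \left(-5\right) \frac{1}{2} = - \frac{5}{2}$)
$r{\left(42 \right)} - 3902 = - \frac{5}{2} - 3902 = - \frac{7809}{2}$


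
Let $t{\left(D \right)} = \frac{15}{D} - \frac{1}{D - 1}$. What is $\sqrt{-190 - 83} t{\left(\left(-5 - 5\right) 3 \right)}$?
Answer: $- \frac{29 i \sqrt{273}}{62} \approx - 7.7284 i$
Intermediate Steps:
$t{\left(D \right)} = - \frac{1}{-1 + D} + \frac{15}{D}$ ($t{\left(D \right)} = \frac{15}{D} - \frac{1}{D - 1} = \frac{15}{D} - \frac{1}{-1 + D} = - \frac{1}{-1 + D} + \frac{15}{D}$)
$\sqrt{-190 - 83} t{\left(\left(-5 - 5\right) 3 \right)} = \sqrt{-190 - 83} \frac{-15 + 14 \left(-5 - 5\right) 3}{\left(-5 - 5\right) 3 \left(-1 + \left(-5 - 5\right) 3\right)} = \sqrt{-273} \frac{-15 + 14 \left(\left(-10\right) 3\right)}{\left(-10\right) 3 \left(-1 - 30\right)} = i \sqrt{273} \frac{-15 + 14 \left(-30\right)}{\left(-30\right) \left(-1 - 30\right)} = i \sqrt{273} \left(- \frac{-15 - 420}{30 \left(-31\right)}\right) = i \sqrt{273} \left(\left(- \frac{1}{30}\right) \left(- \frac{1}{31}\right) \left(-435\right)\right) = i \sqrt{273} \left(- \frac{29}{62}\right) = - \frac{29 i \sqrt{273}}{62}$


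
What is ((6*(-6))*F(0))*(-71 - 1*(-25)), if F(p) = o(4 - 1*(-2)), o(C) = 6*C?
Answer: 59616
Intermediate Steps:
F(p) = 36 (F(p) = 6*(4 - 1*(-2)) = 6*(4 + 2) = 6*6 = 36)
((6*(-6))*F(0))*(-71 - 1*(-25)) = ((6*(-6))*36)*(-71 - 1*(-25)) = (-36*36)*(-71 + 25) = -1296*(-46) = 59616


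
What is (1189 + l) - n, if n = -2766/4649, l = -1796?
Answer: -2819177/4649 ≈ -606.41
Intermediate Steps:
n = -2766/4649 (n = -2766*1/4649 = -2766/4649 ≈ -0.59497)
(1189 + l) - n = (1189 - 1796) - 1*(-2766/4649) = -607 + 2766/4649 = -2819177/4649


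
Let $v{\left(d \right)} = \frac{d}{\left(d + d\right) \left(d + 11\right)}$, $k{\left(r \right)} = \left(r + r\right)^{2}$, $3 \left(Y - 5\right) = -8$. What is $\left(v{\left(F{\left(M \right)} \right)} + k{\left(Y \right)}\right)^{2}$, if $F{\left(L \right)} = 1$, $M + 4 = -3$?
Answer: $\frac{2468041}{5184} \approx 476.09$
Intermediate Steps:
$M = -7$ ($M = -4 - 3 = -7$)
$Y = \frac{7}{3}$ ($Y = 5 + \frac{1}{3} \left(-8\right) = 5 - \frac{8}{3} = \frac{7}{3} \approx 2.3333$)
$k{\left(r \right)} = 4 r^{2}$ ($k{\left(r \right)} = \left(2 r\right)^{2} = 4 r^{2}$)
$v{\left(d \right)} = \frac{1}{2 \left(11 + d\right)}$ ($v{\left(d \right)} = \frac{d}{2 d \left(11 + d\right)} = d \frac{1}{2 d \left(11 + d\right)} = \frac{1}{2 \left(11 + d\right)}$)
$\left(v{\left(F{\left(M \right)} \right)} + k{\left(Y \right)}\right)^{2} = \left(\frac{1}{2 \left(11 + 1\right)} + 4 \left(\frac{7}{3}\right)^{2}\right)^{2} = \left(\frac{1}{2 \cdot 12} + 4 \cdot \frac{49}{9}\right)^{2} = \left(\frac{1}{2} \cdot \frac{1}{12} + \frac{196}{9}\right)^{2} = \left(\frac{1}{24} + \frac{196}{9}\right)^{2} = \left(\frac{1571}{72}\right)^{2} = \frac{2468041}{5184}$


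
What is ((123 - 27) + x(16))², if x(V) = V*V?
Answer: 123904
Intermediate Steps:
x(V) = V²
((123 - 27) + x(16))² = ((123 - 27) + 16²)² = (96 + 256)² = 352² = 123904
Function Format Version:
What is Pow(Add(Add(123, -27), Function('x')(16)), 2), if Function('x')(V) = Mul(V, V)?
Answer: 123904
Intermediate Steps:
Function('x')(V) = Pow(V, 2)
Pow(Add(Add(123, -27), Function('x')(16)), 2) = Pow(Add(Add(123, -27), Pow(16, 2)), 2) = Pow(Add(96, 256), 2) = Pow(352, 2) = 123904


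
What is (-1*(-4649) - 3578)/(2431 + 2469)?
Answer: 153/700 ≈ 0.21857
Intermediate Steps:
(-1*(-4649) - 3578)/(2431 + 2469) = (4649 - 3578)/4900 = 1071*(1/4900) = 153/700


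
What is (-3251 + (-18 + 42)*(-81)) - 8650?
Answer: -13845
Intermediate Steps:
(-3251 + (-18 + 42)*(-81)) - 8650 = (-3251 + 24*(-81)) - 8650 = (-3251 - 1944) - 8650 = -5195 - 8650 = -13845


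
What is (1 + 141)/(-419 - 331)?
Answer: -71/375 ≈ -0.18933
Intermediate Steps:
(1 + 141)/(-419 - 331) = 142/(-750) = 142*(-1/750) = -71/375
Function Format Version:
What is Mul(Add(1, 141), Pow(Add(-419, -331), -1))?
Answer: Rational(-71, 375) ≈ -0.18933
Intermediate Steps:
Mul(Add(1, 141), Pow(Add(-419, -331), -1)) = Mul(142, Pow(-750, -1)) = Mul(142, Rational(-1, 750)) = Rational(-71, 375)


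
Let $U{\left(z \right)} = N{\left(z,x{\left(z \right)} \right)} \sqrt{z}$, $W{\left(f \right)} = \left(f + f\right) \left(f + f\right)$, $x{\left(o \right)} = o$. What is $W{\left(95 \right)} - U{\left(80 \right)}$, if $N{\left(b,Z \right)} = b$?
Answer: $36100 - 320 \sqrt{5} \approx 35384.0$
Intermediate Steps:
$W{\left(f \right)} = 4 f^{2}$ ($W{\left(f \right)} = 2 f 2 f = 4 f^{2}$)
$U{\left(z \right)} = z^{\frac{3}{2}}$ ($U{\left(z \right)} = z \sqrt{z} = z^{\frac{3}{2}}$)
$W{\left(95 \right)} - U{\left(80 \right)} = 4 \cdot 95^{2} - 80^{\frac{3}{2}} = 4 \cdot 9025 - 320 \sqrt{5} = 36100 - 320 \sqrt{5}$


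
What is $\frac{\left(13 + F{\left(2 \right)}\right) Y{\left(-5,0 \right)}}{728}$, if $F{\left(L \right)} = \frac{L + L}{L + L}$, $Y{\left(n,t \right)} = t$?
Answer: $0$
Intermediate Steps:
$F{\left(L \right)} = 1$ ($F{\left(L \right)} = \frac{2 L}{2 L} = 2 L \frac{1}{2 L} = 1$)
$\frac{\left(13 + F{\left(2 \right)}\right) Y{\left(-5,0 \right)}}{728} = \frac{\left(13 + 1\right) 0}{728} = 14 \cdot 0 \cdot \frac{1}{728} = 0 \cdot \frac{1}{728} = 0$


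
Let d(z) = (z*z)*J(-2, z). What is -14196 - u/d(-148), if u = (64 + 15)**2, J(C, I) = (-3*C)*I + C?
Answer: -276744767519/19494560 ≈ -14196.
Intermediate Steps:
J(C, I) = C - 3*C*I (J(C, I) = -3*C*I + C = C - 3*C*I)
d(z) = z**2*(-2 + 6*z) (d(z) = (z*z)*(-2*(1 - 3*z)) = z**2*(-2 + 6*z))
u = 6241 (u = 79**2 = 6241)
-14196 - u/d(-148) = -14196 - 6241/((-148)**2*(-2 + 6*(-148))) = -14196 - 6241/(21904*(-2 - 888)) = -14196 - 6241/(21904*(-890)) = -14196 - 6241/(-19494560) = -14196 - 6241*(-1)/19494560 = -14196 - 1*(-6241/19494560) = -14196 + 6241/19494560 = -276744767519/19494560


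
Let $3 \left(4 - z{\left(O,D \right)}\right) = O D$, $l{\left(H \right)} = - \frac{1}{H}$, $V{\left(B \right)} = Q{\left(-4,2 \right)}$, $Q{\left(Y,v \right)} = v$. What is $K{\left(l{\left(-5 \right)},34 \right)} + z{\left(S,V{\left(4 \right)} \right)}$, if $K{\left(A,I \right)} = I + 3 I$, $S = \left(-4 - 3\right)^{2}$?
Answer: $\frac{322}{3} \approx 107.33$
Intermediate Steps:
$V{\left(B \right)} = 2$
$S = 49$ ($S = \left(-7\right)^{2} = 49$)
$z{\left(O,D \right)} = 4 - \frac{D O}{3}$ ($z{\left(O,D \right)} = 4 - \frac{O D}{3} = 4 - \frac{D O}{3}$)
$K{\left(A,I \right)} = 4 I$
$K{\left(l{\left(-5 \right)},34 \right)} + z{\left(S,V{\left(4 \right)} \right)} = 4 \cdot 34 + \left(4 - \frac{2}{3} \cdot 49\right) = 136 + \left(4 - \frac{98}{3}\right) = 136 - \frac{86}{3} = \frac{322}{3}$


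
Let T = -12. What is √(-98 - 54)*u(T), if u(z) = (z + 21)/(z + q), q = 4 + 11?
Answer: 6*I*√38 ≈ 36.987*I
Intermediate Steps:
q = 15
u(z) = (21 + z)/(15 + z) (u(z) = (z + 21)/(z + 15) = (21 + z)/(15 + z))
√(-98 - 54)*u(T) = √(-98 - 54)*((21 - 12)/(15 - 12)) = √(-152)*(9/3) = (2*I*√38)*((⅓)*9) = (2*I*√38)*3 = 6*I*√38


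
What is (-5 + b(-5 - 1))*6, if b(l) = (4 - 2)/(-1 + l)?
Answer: -222/7 ≈ -31.714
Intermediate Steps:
b(l) = 2/(-1 + l)
(-5 + b(-5 - 1))*6 = (-5 + 2/(-1 + (-5 - 1)))*6 = (-5 + 2/(-1 - 6))*6 = (-5 + 2/(-7))*6 = (-5 + 2*(-1/7))*6 = (-5 - 2/7)*6 = -37/7*6 = -222/7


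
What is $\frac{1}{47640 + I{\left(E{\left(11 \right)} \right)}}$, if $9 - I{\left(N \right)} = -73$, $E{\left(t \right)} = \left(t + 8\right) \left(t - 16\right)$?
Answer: $\frac{1}{47722} \approx 2.0955 \cdot 10^{-5}$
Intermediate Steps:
$E{\left(t \right)} = \left(-16 + t\right) \left(8 + t\right)$ ($E{\left(t \right)} = \left(8 + t\right) \left(-16 + t\right) = \left(-16 + t\right) \left(8 + t\right)$)
$I{\left(N \right)} = 82$ ($I{\left(N \right)} = 9 - -73 = 9 + 73 = 82$)
$\frac{1}{47640 + I{\left(E{\left(11 \right)} \right)}} = \frac{1}{47640 + 82} = \frac{1}{47722}$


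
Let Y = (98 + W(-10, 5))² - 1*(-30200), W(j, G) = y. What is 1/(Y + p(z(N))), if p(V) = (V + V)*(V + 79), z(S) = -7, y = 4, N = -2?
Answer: 1/39596 ≈ 2.5255e-5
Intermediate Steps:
W(j, G) = 4
p(V) = 2*V*(79 + V) (p(V) = (2*V)*(79 + V) = 2*V*(79 + V))
Y = 40604 (Y = (98 + 4)² - 1*(-30200) = 102² + 30200 = 10404 + 30200 = 40604)
1/(Y + p(z(N))) = 1/(40604 + 2*(-7)*(79 - 7)) = 1/(40604 + 2*(-7)*72) = 1/(40604 - 1008) = 1/39596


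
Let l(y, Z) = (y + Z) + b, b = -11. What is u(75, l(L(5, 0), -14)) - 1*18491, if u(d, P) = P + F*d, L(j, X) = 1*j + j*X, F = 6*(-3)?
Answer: -19861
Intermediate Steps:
F = -18
L(j, X) = j + X*j
l(y, Z) = -11 + Z + y (l(y, Z) = (y + Z) - 11 = (Z + y) - 11 = -11 + Z + y)
u(d, P) = P - 18*d
u(75, l(L(5, 0), -14)) - 1*18491 = ((-11 - 14 + 5*(1 + 0)) - 18*75) - 1*18491 = ((-11 - 14 + 5*1) - 1350) - 18491 = ((-11 - 14 + 5) - 1350) - 18491 = (-20 - 1350) - 18491 = -1370 - 18491 = -19861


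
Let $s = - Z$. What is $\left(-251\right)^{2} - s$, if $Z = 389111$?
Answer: $452112$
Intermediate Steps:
$s = -389111$ ($s = \left(-1\right) 389111 = -389111$)
$\left(-251\right)^{2} - s = \left(-251\right)^{2} - -389111 = 63001 + 389111 = 452112$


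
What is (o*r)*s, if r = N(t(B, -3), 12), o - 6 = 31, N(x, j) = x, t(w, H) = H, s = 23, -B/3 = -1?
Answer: -2553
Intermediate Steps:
B = 3 (B = -3*(-1) = 3)
o = 37 (o = 6 + 31 = 37)
r = -3
(o*r)*s = (37*(-3))*23 = -111*23 = -2553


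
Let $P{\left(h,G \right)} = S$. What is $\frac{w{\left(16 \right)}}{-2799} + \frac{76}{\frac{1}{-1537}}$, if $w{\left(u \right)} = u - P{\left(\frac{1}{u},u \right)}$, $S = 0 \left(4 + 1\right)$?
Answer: $- \frac{326956804}{2799} \approx -1.1681 \cdot 10^{5}$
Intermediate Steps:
$S = 0$ ($S = 0 \cdot 5 = 0$)
$P{\left(h,G \right)} = 0$
$w{\left(u \right)} = u$ ($w{\left(u \right)} = u - 0 = u + 0 = u$)
$\frac{w{\left(16 \right)}}{-2799} + \frac{76}{\frac{1}{-1537}} = \frac{16}{-2799} + \frac{76}{\frac{1}{-1537}} = 16 \left(- \frac{1}{2799}\right) + \frac{76}{- \frac{1}{1537}} = - \frac{16}{2799} + 76 \left(-1537\right) = - \frac{16}{2799} - 116812 = - \frac{326956804}{2799}$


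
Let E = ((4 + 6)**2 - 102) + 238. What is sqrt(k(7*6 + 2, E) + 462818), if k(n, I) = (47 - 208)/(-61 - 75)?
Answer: sqrt(2140075906)/68 ≈ 680.31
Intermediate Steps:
E = 236 (E = (10**2 - 102) + 238 = (100 - 102) + 238 = -2 + 238 = 236)
k(n, I) = 161/136 (k(n, I) = -161/(-136) = -161*(-1/136) = 161/136)
sqrt(k(7*6 + 2, E) + 462818) = sqrt(161/136 + 462818) = sqrt(62943409/136) = sqrt(2140075906)/68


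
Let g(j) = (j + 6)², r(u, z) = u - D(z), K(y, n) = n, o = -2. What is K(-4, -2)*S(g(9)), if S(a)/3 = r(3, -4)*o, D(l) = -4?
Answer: 84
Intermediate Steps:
r(u, z) = 4 + u (r(u, z) = u - 1*(-4) = u + 4 = 4 + u)
g(j) = (6 + j)²
S(a) = -42 (S(a) = 3*((4 + 3)*(-2)) = 3*(7*(-2)) = 3*(-14) = -42)
K(-4, -2)*S(g(9)) = -2*(-42) = 84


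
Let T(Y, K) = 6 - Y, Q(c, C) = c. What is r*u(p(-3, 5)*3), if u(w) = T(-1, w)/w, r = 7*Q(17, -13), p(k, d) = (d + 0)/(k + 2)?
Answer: -833/15 ≈ -55.533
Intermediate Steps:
p(k, d) = d/(2 + k)
r = 119 (r = 7*17 = 119)
u(w) = 7/w (u(w) = (6 - 1*(-1))/w = (6 + 1)/w = 7/w)
r*u(p(-3, 5)*3) = 119*(7/(((5/(2 - 3))*3))) = 119*(7/(((5/(-1))*3))) = 119*(7/(((5*(-1))*3))) = 119*(7/((-5*3))) = 119*(7/(-15)) = 119*(7*(-1/15)) = 119*(-7/15) = -833/15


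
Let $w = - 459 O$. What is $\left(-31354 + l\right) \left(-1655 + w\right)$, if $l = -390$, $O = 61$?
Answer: $941336576$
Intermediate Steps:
$w = -27999$ ($w = \left(-459\right) 61 = -27999$)
$\left(-31354 + l\right) \left(-1655 + w\right) = \left(-31354 - 390\right) \left(-1655 - 27999\right) = \left(-31744\right) \left(-29654\right) = 941336576$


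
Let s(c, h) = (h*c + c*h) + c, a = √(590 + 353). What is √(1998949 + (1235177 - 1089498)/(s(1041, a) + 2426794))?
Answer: √(4853118491094 + 4161811818*√943)/√(2427835 + 2082*√943) ≈ 1413.8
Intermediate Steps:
a = √943 ≈ 30.708
s(c, h) = c + 2*c*h (s(c, h) = (c*h + c*h) + c = 2*c*h + c = c + 2*c*h)
√(1998949 + (1235177 - 1089498)/(s(1041, a) + 2426794)) = √(1998949 + (1235177 - 1089498)/(1041*(1 + 2*√943) + 2426794)) = √(1998949 + 145679/((1041 + 2082*√943) + 2426794)) = √(1998949 + 145679/(2427835 + 2082*√943))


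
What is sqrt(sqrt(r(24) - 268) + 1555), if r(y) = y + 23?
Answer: sqrt(1555 + I*sqrt(221)) ≈ 39.434 + 0.1885*I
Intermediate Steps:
r(y) = 23 + y
sqrt(sqrt(r(24) - 268) + 1555) = sqrt(sqrt((23 + 24) - 268) + 1555) = sqrt(sqrt(47 - 268) + 1555) = sqrt(sqrt(-221) + 1555) = sqrt(I*sqrt(221) + 1555) = sqrt(1555 + I*sqrt(221))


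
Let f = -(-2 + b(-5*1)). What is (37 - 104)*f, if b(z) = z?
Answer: -469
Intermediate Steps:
f = 7 (f = -(-2 - 5*1) = -(-2 - 5) = -1*(-7) = 7)
(37 - 104)*f = (37 - 104)*7 = -67*7 = -469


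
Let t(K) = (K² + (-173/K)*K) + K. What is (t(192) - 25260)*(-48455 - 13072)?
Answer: -715128321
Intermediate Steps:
t(K) = -173 + K + K² (t(K) = (K² - 173) + K = (-173 + K²) + K = -173 + K + K²)
(t(192) - 25260)*(-48455 - 13072) = ((-173 + 192 + 192²) - 25260)*(-48455 - 13072) = ((-173 + 192 + 36864) - 25260)*(-61527) = (36883 - 25260)*(-61527) = 11623*(-61527) = -715128321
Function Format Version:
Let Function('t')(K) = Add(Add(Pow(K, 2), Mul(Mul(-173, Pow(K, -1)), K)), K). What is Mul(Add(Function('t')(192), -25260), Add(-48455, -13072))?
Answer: -715128321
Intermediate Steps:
Function('t')(K) = Add(-173, K, Pow(K, 2)) (Function('t')(K) = Add(Add(Pow(K, 2), -173), K) = Add(Add(-173, Pow(K, 2)), K) = Add(-173, K, Pow(K, 2)))
Mul(Add(Function('t')(192), -25260), Add(-48455, -13072)) = Mul(Add(Add(-173, 192, Pow(192, 2)), -25260), Add(-48455, -13072)) = Mul(Add(Add(-173, 192, 36864), -25260), -61527) = Mul(Add(36883, -25260), -61527) = Mul(11623, -61527) = -715128321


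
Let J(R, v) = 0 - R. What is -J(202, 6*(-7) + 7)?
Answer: 202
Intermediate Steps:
J(R, v) = -R
-J(202, 6*(-7) + 7) = -(-1)*202 = -1*(-202) = 202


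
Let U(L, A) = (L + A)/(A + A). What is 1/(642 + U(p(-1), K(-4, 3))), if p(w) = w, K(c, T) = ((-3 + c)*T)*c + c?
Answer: 160/102799 ≈ 0.0015564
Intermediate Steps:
K(c, T) = c + T*c*(-3 + c) (K(c, T) = (T*(-3 + c))*c + c = T*c*(-3 + c) + c = c + T*c*(-3 + c))
U(L, A) = (A + L)/(2*A) (U(L, A) = (A + L)/((2*A)) = (A + L)*(1/(2*A)) = (A + L)/(2*A))
1/(642 + U(p(-1), K(-4, 3))) = 1/(642 + (-4*(1 - 3*3 + 3*(-4)) - 1)/(2*((-4*(1 - 3*3 + 3*(-4)))))) = 1/(642 + (-4*(1 - 9 - 12) - 1)/(2*((-4*(1 - 9 - 12))))) = 1/(642 + (-4*(-20) - 1)/(2*((-4*(-20))))) = 1/(642 + (½)*(80 - 1)/80) = 1/(642 + (½)*(1/80)*79) = 1/(642 + 79/160) = 1/(102799/160) = 160/102799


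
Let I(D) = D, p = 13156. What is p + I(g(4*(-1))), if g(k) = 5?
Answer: 13161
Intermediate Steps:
p + I(g(4*(-1))) = 13156 + 5 = 13161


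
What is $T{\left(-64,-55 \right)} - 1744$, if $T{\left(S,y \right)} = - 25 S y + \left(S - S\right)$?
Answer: $-89744$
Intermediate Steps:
$T{\left(S,y \right)} = - 25 S y$ ($T{\left(S,y \right)} = - 25 S y + 0 = - 25 S y$)
$T{\left(-64,-55 \right)} - 1744 = \left(-25\right) \left(-64\right) \left(-55\right) - 1744 = -88000 - 1744 = -89744$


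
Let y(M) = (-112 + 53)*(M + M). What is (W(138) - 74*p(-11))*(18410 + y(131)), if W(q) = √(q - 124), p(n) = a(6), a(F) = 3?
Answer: -655344 + 2952*√14 ≈ -6.4430e+5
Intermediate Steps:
p(n) = 3
W(q) = √(-124 + q)
y(M) = -118*M
(W(138) - 74*p(-11))*(18410 + y(131)) = (√(-124 + 138) - 74*3)*(18410 - 118*131) = (√14 - 222)*(18410 - 15458) = (-222 + √14)*2952 = -655344 + 2952*√14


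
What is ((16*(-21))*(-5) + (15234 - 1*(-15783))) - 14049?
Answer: 18648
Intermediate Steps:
((16*(-21))*(-5) + (15234 - 1*(-15783))) - 14049 = (-336*(-5) + (15234 + 15783)) - 14049 = (1680 + 31017) - 14049 = 32697 - 14049 = 18648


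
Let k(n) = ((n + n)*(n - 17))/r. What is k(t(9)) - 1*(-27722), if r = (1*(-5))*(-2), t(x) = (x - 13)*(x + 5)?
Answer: 142698/5 ≈ 28540.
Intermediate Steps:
t(x) = (-13 + x)*(5 + x)
r = 10 (r = -5*(-2) = 10)
k(n) = n*(-17 + n)/5 (k(n) = ((n + n)*(n - 17))/10 = ((2*n)*(-17 + n))*(⅒) = (2*n*(-17 + n))*(⅒) = n*(-17 + n)/5)
k(t(9)) - 1*(-27722) = (-65 + 9² - 8*9)*(-17 + (-65 + 9² - 8*9))/5 - 1*(-27722) = (-65 + 81 - 72)*(-17 + (-65 + 81 - 72))/5 + 27722 = (⅕)*(-56)*(-17 - 56) + 27722 = (⅕)*(-56)*(-73) + 27722 = 4088/5 + 27722 = 142698/5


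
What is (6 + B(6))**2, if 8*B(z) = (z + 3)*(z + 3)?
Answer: 16641/64 ≈ 260.02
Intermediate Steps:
B(z) = (3 + z)**2/8 (B(z) = ((z + 3)*(z + 3))/8 = ((3 + z)*(3 + z))/8 = (3 + z)**2/8)
(6 + B(6))**2 = (6 + (3 + 6)**2/8)**2 = (6 + (1/8)*9**2)**2 = (6 + (1/8)*81)**2 = (6 + 81/8)**2 = (129/8)**2 = 16641/64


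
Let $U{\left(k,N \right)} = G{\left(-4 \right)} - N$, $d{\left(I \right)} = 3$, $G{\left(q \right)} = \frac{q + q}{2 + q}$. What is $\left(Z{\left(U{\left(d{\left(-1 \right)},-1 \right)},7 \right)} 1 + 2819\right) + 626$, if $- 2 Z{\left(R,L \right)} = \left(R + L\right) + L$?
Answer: $\frac{6871}{2} \approx 3435.5$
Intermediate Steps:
$G{\left(q \right)} = \frac{2 q}{2 + q}$
$U{\left(k,N \right)} = 4 - N$ ($U{\left(k,N \right)} = 2 \left(-4\right) \frac{1}{2 - 4} - N = 2 \left(-4\right) \frac{1}{-2} - N = 2 \left(-4\right) \left(- \frac{1}{2}\right) - N = 4 - N$)
$Z{\left(R,L \right)} = - L - \frac{R}{2}$ ($Z{\left(R,L \right)} = - \frac{\left(R + L\right) + L}{2} = - \frac{\left(L + R\right) + L}{2} = - \frac{R + 2 L}{2} = - L - \frac{R}{2}$)
$\left(Z{\left(U{\left(d{\left(-1 \right)},-1 \right)},7 \right)} 1 + 2819\right) + 626 = \left(\left(\left(-1\right) 7 - \frac{4 - -1}{2}\right) 1 + 2819\right) + 626 = \left(\left(-7 - \frac{4 + 1}{2}\right) 1 + 2819\right) + 626 = \left(\left(-7 - \frac{5}{2}\right) 1 + 2819\right) + 626 = \left(\left(- \frac{19}{2}\right) 1 + 2819\right) + 626 = \left(- \frac{19}{2} + 2819\right) + 626 = \frac{5619}{2} + 626 = \frac{6871}{2}$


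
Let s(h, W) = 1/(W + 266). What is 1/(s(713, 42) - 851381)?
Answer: -308/262225347 ≈ -1.1746e-6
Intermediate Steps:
s(h, W) = 1/(266 + W)
1/(s(713, 42) - 851381) = 1/(1/(266 + 42) - 851381) = 1/(1/308 - 851381) = 1/(-262225347/308) = -308/262225347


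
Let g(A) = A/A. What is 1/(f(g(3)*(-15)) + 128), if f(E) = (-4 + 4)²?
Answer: 1/128 ≈ 0.0078125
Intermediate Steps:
g(A) = 1
f(E) = 0 (f(E) = 0² = 0)
1/(f(g(3)*(-15)) + 128) = 1/(0 + 128) = 1/128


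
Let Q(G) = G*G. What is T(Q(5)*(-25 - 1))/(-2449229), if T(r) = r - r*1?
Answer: 0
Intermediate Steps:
Q(G) = G²
T(r) = 0 (T(r) = r - r = 0)
T(Q(5)*(-25 - 1))/(-2449229) = 0/(-2449229) = 0*(-1/2449229) = 0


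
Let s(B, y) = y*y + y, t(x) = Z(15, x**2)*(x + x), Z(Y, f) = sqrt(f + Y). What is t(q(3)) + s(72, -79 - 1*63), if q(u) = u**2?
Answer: 20022 + 72*sqrt(6) ≈ 20198.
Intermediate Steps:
Z(Y, f) = sqrt(Y + f)
t(x) = 2*x*sqrt(15 + x**2) (t(x) = sqrt(15 + x**2)*(x + x) = sqrt(15 + x**2)*(2*x) = 2*x*sqrt(15 + x**2))
s(B, y) = y + y**2 (s(B, y) = y**2 + y = y + y**2)
t(q(3)) + s(72, -79 - 1*63) = 2*3**2*sqrt(15 + (3**2)**2) + (-79 - 1*63)*(1 + (-79 - 1*63)) = 2*9*sqrt(15 + 9**2) + (-79 - 63)*(1 + (-79 - 63)) = 2*9*sqrt(15 + 81) - 142*(1 - 142) = 2*9*sqrt(96) - 142*(-141) = 2*9*(4*sqrt(6)) + 20022 = 72*sqrt(6) + 20022 = 20022 + 72*sqrt(6)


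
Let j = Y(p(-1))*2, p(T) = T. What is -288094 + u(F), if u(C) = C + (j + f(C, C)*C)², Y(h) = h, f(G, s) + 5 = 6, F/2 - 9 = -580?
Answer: 1019500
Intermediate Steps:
F = -1142 (F = 18 + 2*(-580) = 18 - 1160 = -1142)
f(G, s) = 1 (f(G, s) = -5 + 6 = 1)
j = -2 (j = -1*2 = -2)
u(C) = C + (-2 + C)² (u(C) = C + (-2 + 1*C)² = C + (-2 + C)²)
-288094 + u(F) = -288094 + (-1142 + (-2 - 1142)²) = -288094 + (-1142 + (-1144)²) = -288094 + (-1142 + 1308736) = -288094 + 1307594 = 1019500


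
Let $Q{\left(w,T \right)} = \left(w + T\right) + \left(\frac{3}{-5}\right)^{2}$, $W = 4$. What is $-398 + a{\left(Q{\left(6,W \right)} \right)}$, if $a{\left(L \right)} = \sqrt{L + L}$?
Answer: $-398 + \frac{\sqrt{518}}{5} \approx -393.45$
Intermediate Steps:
$Q{\left(w,T \right)} = \frac{9}{25} + T + w$ ($Q{\left(w,T \right)} = \left(T + w\right) + \left(3 \left(- \frac{1}{5}\right)\right)^{2} = \left(T + w\right) + \left(- \frac{3}{5}\right)^{2} = \left(T + w\right) + \frac{9}{25} = \frac{9}{25} + T + w$)
$a{\left(L \right)} = \sqrt{2} \sqrt{L}$ ($a{\left(L \right)} = \sqrt{2 L} = \sqrt{2} \sqrt{L}$)
$-398 + a{\left(Q{\left(6,W \right)} \right)} = -398 + \sqrt{2} \sqrt{\frac{9}{25} + 4 + 6} = -398 + \sqrt{2} \sqrt{\frac{259}{25}} = -398 + \sqrt{2} \frac{\sqrt{259}}{5} = -398 + \frac{\sqrt{518}}{5}$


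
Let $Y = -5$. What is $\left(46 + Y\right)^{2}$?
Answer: $1681$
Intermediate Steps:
$\left(46 + Y\right)^{2} = \left(46 - 5\right)^{2} = 41^{2} = 1681$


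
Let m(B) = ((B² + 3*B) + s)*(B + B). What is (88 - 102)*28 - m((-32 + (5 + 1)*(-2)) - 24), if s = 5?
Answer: 601408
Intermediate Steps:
m(B) = 2*B*(5 + B² + 3*B) (m(B) = ((B² + 3*B) + 5)*(B + B) = (5 + B² + 3*B)*(2*B) = 2*B*(5 + B² + 3*B))
(88 - 102)*28 - m((-32 + (5 + 1)*(-2)) - 24) = (88 - 102)*28 - 2*((-32 + (5 + 1)*(-2)) - 24)*(5 + ((-32 + (5 + 1)*(-2)) - 24)² + 3*((-32 + (5 + 1)*(-2)) - 24)) = -14*28 - 2*((-32 + 6*(-2)) - 24)*(5 + ((-32 + 6*(-2)) - 24)² + 3*((-32 + 6*(-2)) - 24)) = -392 - 2*((-32 - 12) - 24)*(5 + ((-32 - 12) - 24)² + 3*((-32 - 12) - 24)) = -392 - 2*(-44 - 24)*(5 + (-44 - 24)² + 3*(-44 - 24)) = -392 - 2*(-68)*(5 + (-68)² + 3*(-68)) = -392 - 2*(-68)*(5 + 4624 - 204) = -392 - 2*(-68)*4425 = -392 - 1*(-601800) = -392 + 601800 = 601408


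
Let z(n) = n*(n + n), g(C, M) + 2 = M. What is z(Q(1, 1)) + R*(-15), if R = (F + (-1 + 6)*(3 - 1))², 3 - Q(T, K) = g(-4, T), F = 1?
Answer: -1783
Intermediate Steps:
g(C, M) = -2 + M
Q(T, K) = 5 - T (Q(T, K) = 3 - (-2 + T) = 3 + (2 - T) = 5 - T)
R = 121 (R = (1 + (-1 + 6)*(3 - 1))² = (1 + 5*2)² = (1 + 10)² = 11² = 121)
z(n) = 2*n² (z(n) = n*(2*n) = 2*n²)
z(Q(1, 1)) + R*(-15) = 2*(5 - 1*1)² + 121*(-15) = 2*(5 - 1)² - 1815 = 2*4² - 1815 = 2*16 - 1815 = 32 - 1815 = -1783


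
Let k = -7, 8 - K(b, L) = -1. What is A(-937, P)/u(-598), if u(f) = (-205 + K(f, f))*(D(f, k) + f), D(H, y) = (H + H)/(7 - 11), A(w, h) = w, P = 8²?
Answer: -937/58604 ≈ -0.015989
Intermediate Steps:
K(b, L) = 9 (K(b, L) = 8 - 1*(-1) = 8 + 1 = 9)
P = 64
D(H, y) = -H/2 (D(H, y) = (2*H)/(-4) = (2*H)*(-¼) = -H/2)
u(f) = -98*f (u(f) = (-205 + 9)*(-f/2 + f) = -98*f)
A(-937, P)/u(-598) = -937/((-98*(-598))) = -937/58604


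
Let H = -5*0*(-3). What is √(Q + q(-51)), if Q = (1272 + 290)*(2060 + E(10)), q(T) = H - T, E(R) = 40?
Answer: √3280251 ≈ 1811.1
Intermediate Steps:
H = 0 (H = 0*(-3) = 0)
q(T) = -T (q(T) = 0 - T = -T)
Q = 3280200 (Q = (1272 + 290)*(2060 + 40) = 1562*2100 = 3280200)
√(Q + q(-51)) = √(3280200 - 1*(-51)) = √(3280200 + 51) = √3280251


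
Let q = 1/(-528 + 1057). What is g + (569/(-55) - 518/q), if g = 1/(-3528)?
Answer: -53173236367/194040 ≈ -2.7403e+5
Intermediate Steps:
q = 1/529 ≈ 0.0018904
g = -1/3528 ≈ -0.00028345
g + (569/(-55) - 518/q) = -1/3528 + (569/(-55) - 518/1/529) = -1/3528 + (569*(-1/55) - 518*529) = -1/3528 + (-569/55 - 274022) = -1/3528 - 15071779/55 = -53173236367/194040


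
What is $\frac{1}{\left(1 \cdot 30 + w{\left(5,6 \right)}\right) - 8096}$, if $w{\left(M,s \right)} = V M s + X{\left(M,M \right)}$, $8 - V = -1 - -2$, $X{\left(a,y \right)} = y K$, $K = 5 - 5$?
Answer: $- \frac{1}{7856} \approx -0.00012729$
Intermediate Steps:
$K = 0$
$X{\left(a,y \right)} = 0$ ($X{\left(a,y \right)} = y 0 = 0$)
$V = 7$ ($V = 8 - \left(-1 - -2\right) = 8 - \left(-1 + 2\right) = 8 - 1 = 7$)
$w{\left(M,s \right)} = 7 M s$ ($w{\left(M,s \right)} = 7 M s + 0 = 7 M s$)
$\frac{1}{\left(1 \cdot 30 + w{\left(5,6 \right)}\right) - 8096} = \frac{1}{\left(1 \cdot 30 + 7 \cdot 5 \cdot 6\right) - 8096} = \frac{1}{\left(30 + 210\right) - 8096} = \frac{1}{240 - 8096} = \frac{1}{-7856} = - \frac{1}{7856}$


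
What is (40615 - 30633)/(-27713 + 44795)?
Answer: 4991/8541 ≈ 0.58436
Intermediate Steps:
(40615 - 30633)/(-27713 + 44795) = 9982/17082 = 9982*(1/17082) = 4991/8541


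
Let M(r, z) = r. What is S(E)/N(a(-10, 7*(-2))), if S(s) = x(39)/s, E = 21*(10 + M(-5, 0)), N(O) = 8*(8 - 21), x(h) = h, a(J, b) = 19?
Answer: -1/280 ≈ -0.0035714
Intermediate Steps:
N(O) = -104 (N(O) = 8*(-13) = -104)
E = 105 (E = 21*(10 - 5) = 21*5 = 105)
S(s) = 39/s
S(E)/N(a(-10, 7*(-2))) = (39/105)/(-104) = (39*(1/105))*(-1/104) = (13/35)*(-1/104) = -1/280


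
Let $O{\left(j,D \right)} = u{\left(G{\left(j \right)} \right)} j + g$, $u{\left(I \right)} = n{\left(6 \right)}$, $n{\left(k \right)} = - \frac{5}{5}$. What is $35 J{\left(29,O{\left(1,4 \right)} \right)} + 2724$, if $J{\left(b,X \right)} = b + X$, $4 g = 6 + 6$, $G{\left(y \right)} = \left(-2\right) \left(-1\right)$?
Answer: $3809$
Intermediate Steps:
$n{\left(k \right)} = -1$ ($n{\left(k \right)} = \left(-5\right) \frac{1}{5} = -1$)
$G{\left(y \right)} = 2$
$g = 3$ ($g = \frac{6 + 6}{4} = \frac{1}{4} \cdot 12 = 3$)
$u{\left(I \right)} = -1$
$O{\left(j,D \right)} = 3 - j$ ($O{\left(j,D \right)} = - j + 3 = 3 - j$)
$J{\left(b,X \right)} = X + b$
$35 J{\left(29,O{\left(1,4 \right)} \right)} + 2724 = 35 \left(\left(3 - 1\right) + 29\right) + 2724 = 35 \left(2 + 29\right) + 2724 = 35 \cdot 31 + 2724 = 1085 + 2724 = 3809$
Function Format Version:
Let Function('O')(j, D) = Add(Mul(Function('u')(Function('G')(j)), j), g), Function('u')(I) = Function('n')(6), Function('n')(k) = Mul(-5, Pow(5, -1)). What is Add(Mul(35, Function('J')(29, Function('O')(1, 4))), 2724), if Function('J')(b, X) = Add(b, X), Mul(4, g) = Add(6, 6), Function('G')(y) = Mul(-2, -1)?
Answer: 3809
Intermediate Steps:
Function('n')(k) = -1 (Function('n')(k) = Mul(-5, Rational(1, 5)) = -1)
Function('G')(y) = 2
g = 3 (g = Mul(Rational(1, 4), Add(6, 6)) = Mul(Rational(1, 4), 12) = 3)
Function('u')(I) = -1
Function('O')(j, D) = Add(3, Mul(-1, j)) (Function('O')(j, D) = Add(Mul(-1, j), 3) = Add(3, Mul(-1, j)))
Function('J')(b, X) = Add(X, b)
Add(Mul(35, Function('J')(29, Function('O')(1, 4))), 2724) = Add(Mul(35, Add(Add(3, Mul(-1, 1)), 29)), 2724) = Add(Mul(35, Add(Add(3, -1), 29)), 2724) = Add(Mul(35, Add(2, 29)), 2724) = Add(Mul(35, 31), 2724) = Add(1085, 2724) = 3809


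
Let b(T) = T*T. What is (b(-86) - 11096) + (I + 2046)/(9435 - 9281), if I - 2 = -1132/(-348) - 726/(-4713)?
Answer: -77598174457/21048258 ≈ -3686.7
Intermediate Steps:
b(T) = T²
I = 739001/136677 (I = 2 + (-1132/(-348) - 726/(-4713)) = 2 + (-1132*(-1/348) - 726*(-1/4713)) = 2 + (283/87 + 242/1571) = 2 + 465647/136677 = 739001/136677 ≈ 5.4069)
(b(-86) - 11096) + (I + 2046)/(9435 - 9281) = ((-86)² - 11096) + (739001/136677 + 2046)/(9435 - 9281) = (7396 - 11096) + (280380143/136677)/154 = -3700 + (280380143/136677)*(1/154) = -3700 + 280380143/21048258 = -77598174457/21048258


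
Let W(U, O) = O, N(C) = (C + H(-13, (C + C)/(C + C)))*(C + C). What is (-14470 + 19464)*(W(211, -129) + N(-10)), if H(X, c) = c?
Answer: 254694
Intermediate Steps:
N(C) = 2*C*(1 + C) (N(C) = (C + (C + C)/(C + C))*(C + C) = (C + (2*C)/((2*C)))*(2*C) = (C + (2*C)*(1/(2*C)))*(2*C) = (C + 1)*(2*C) = (1 + C)*(2*C) = 2*C*(1 + C))
(-14470 + 19464)*(W(211, -129) + N(-10)) = (-14470 + 19464)*(-129 + 2*(-10)*(1 - 10)) = 4994*(-129 + 2*(-10)*(-9)) = 4994*(-129 + 180) = 4994*51 = 254694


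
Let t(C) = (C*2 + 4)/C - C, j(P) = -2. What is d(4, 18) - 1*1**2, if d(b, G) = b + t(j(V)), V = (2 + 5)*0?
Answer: 5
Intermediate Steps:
V = 0 (V = 7*0 = 0)
t(C) = -C + (4 + 2*C)/C (t(C) = (2*C + 4)/C - C = (4 + 2*C)/C - C = -C + (4 + 2*C)/C)
d(b, G) = 2 + b (d(b, G) = b + (2 - 1*(-2) + 4/(-2)) = b + (2 + 2 + 4*(-1/2)) = b + (2 + 2 - 2) = b + 2 = 2 + b)
d(4, 18) - 1*1**2 = (2 + 4) - 1*1**2 = 6 - 1*1 = 6 - 1 = 5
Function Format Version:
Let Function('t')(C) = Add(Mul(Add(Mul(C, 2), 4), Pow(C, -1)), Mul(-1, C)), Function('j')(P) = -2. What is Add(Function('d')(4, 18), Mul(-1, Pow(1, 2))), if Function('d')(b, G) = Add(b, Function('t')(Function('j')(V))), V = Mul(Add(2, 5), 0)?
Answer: 5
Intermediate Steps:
V = 0 (V = Mul(7, 0) = 0)
Function('t')(C) = Add(Mul(-1, C), Mul(Pow(C, -1), Add(4, Mul(2, C)))) (Function('t')(C) = Add(Mul(Add(Mul(2, C), 4), Pow(C, -1)), Mul(-1, C)) = Add(Mul(Add(4, Mul(2, C)), Pow(C, -1)), Mul(-1, C)) = Add(Mul(Pow(C, -1), Add(4, Mul(2, C))), Mul(-1, C)) = Add(Mul(-1, C), Mul(Pow(C, -1), Add(4, Mul(2, C)))))
Function('d')(b, G) = Add(2, b) (Function('d')(b, G) = Add(b, Add(2, Mul(-1, -2), Mul(4, Pow(-2, -1)))) = Add(b, Add(2, 2, Mul(4, Rational(-1, 2)))) = Add(b, Add(2, 2, -2)) = Add(b, 2) = Add(2, b))
Add(Function('d')(4, 18), Mul(-1, Pow(1, 2))) = Add(Add(2, 4), Mul(-1, Pow(1, 2))) = Add(6, Mul(-1, 1)) = Add(6, -1) = 5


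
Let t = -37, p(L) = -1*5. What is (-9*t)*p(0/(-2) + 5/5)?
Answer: -1665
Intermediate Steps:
p(L) = -5
(-9*t)*p(0/(-2) + 5/5) = -9*(-37)*(-5) = 333*(-5) = -1665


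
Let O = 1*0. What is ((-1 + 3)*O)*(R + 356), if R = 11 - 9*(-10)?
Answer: 0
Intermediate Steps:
O = 0
R = 101 (R = 11 + 90 = 101)
((-1 + 3)*O)*(R + 356) = ((-1 + 3)*0)*(101 + 356) = (2*0)*457 = 0*457 = 0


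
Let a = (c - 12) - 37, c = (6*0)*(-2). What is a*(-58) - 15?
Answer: 2827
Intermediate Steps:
c = 0 (c = 0*(-2) = 0)
a = -49 (a = (0 - 12) - 37 = -12 - 37 = -49)
a*(-58) - 15 = -49*(-58) - 15 = 2842 - 15 = 2827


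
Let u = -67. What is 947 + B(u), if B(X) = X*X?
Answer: 5436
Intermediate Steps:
B(X) = X**2
947 + B(u) = 947 + (-67)**2 = 947 + 4489 = 5436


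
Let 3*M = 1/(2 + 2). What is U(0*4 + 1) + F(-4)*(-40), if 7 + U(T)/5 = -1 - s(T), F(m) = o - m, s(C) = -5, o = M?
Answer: -535/3 ≈ -178.33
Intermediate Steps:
M = 1/12 (M = 1/(3*(2 + 2)) = (1/3)/4 = (1/3)*(1/4) = 1/12 ≈ 0.083333)
o = 1/12 ≈ 0.083333
F(m) = 1/12 - m
U(T) = -15 (U(T) = -35 + 5*(-1 - 1*(-5)) = -35 + 5*(-1 + 5) = -35 + 5*4 = -35 + 20 = -15)
U(0*4 + 1) + F(-4)*(-40) = -15 + (1/12 - 1*(-4))*(-40) = -15 + (1/12 + 4)*(-40) = -15 + (49/12)*(-40) = -15 - 490/3 = -535/3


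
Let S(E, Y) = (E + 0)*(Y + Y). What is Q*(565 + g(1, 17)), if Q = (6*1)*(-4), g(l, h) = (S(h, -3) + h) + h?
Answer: -11928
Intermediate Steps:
S(E, Y) = 2*E*Y (S(E, Y) = E*(2*Y) = 2*E*Y)
g(l, h) = -4*h (g(l, h) = (2*h*(-3) + h) + h = (-6*h + h) + h = -5*h + h = -4*h)
Q = -24 (Q = 6*(-4) = -24)
Q*(565 + g(1, 17)) = -24*(565 - 4*17) = -24*(565 - 68) = -24*497 = -11928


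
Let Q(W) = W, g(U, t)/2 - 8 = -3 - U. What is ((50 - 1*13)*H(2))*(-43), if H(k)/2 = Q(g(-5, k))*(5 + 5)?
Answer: -636400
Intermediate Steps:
g(U, t) = 10 - 2*U (g(U, t) = 16 + 2*(-3 - U) = 16 + (-6 - 2*U) = 10 - 2*U)
H(k) = 400 (H(k) = 2*((10 - 2*(-5))*(5 + 5)) = 2*((10 + 10)*10) = 2*(20*10) = 2*200 = 400)
((50 - 1*13)*H(2))*(-43) = ((50 - 1*13)*400)*(-43) = ((50 - 13)*400)*(-43) = (37*400)*(-43) = 14800*(-43) = -636400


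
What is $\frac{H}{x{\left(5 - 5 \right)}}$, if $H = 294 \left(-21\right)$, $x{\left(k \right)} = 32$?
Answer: $- \frac{3087}{16} \approx -192.94$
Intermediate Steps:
$H = -6174$
$\frac{H}{x{\left(5 - 5 \right)}} = - \frac{6174}{32} = \left(-6174\right) \frac{1}{32} = - \frac{3087}{16}$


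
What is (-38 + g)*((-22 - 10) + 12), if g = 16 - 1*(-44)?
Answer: -440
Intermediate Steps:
g = 60 (g = 16 + 44 = 60)
(-38 + g)*((-22 - 10) + 12) = (-38 + 60)*((-22 - 10) + 12) = 22*(-32 + 12) = 22*(-20) = -440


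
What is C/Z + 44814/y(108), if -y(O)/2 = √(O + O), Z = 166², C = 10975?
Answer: 10975/27556 - 7469*√6/12 ≈ -1524.2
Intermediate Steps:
Z = 27556
y(O) = -2*√2*√O (y(O) = -2*√(O + O) = -2*√2*√O)
C/Z + 44814/y(108) = 10975/27556 + 44814/((-2*√2*√108)) = 10975*(1/27556) + 44814/((-2*√2*6*√3)) = 10975/27556 + 44814/((-12*√6)) = 10975/27556 + 44814*(-√6/72) = 10975/27556 - 7469*√6/12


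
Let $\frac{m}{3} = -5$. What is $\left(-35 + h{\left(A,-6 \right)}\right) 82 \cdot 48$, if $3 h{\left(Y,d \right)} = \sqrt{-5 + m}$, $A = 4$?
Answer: $-137760 + 2624 i \sqrt{5} \approx -1.3776 \cdot 10^{5} + 5867.4 i$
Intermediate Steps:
$m = -15$ ($m = 3 \left(-5\right) = -15$)
$h{\left(Y,d \right)} = \frac{2 i \sqrt{5}}{3}$ ($h{\left(Y,d \right)} = \frac{\sqrt{-5 - 15}}{3} = \frac{\sqrt{-20}}{3} = \frac{2 i \sqrt{5}}{3}$)
$\left(-35 + h{\left(A,-6 \right)}\right) 82 \cdot 48 = \left(-35 + \frac{2 i \sqrt{5}}{3}\right) 82 \cdot 48 = \left(-2870 + \frac{164 i \sqrt{5}}{3}\right) 48 = -137760 + 2624 i \sqrt{5}$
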